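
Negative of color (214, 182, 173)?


Invert: (255-R, 255-G, 255-B)
R: 255-214 = 41
G: 255-182 = 73
B: 255-173 = 82
= RGB(41, 73, 82)


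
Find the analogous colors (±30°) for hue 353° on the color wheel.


Base hue: 353°
Left analog: (353 - 30) mod 360 = 323°
Right analog: (353 + 30) mod 360 = 23°
Analogous hues = 323° and 23°


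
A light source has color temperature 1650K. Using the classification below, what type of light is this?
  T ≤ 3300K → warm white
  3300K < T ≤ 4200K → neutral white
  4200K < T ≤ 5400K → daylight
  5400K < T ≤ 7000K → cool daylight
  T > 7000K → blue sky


Temperature: 1650K
1650K ≤ 3300K → warm white
Classification: warm white


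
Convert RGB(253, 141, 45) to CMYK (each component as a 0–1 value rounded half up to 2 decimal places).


R'=253/255≈0.9922, G'=141/255≈0.5529, B'=45/255≈0.1765
K = 1 - max(R',G',B') = 1 - 253/255 = 2/255 = 0.00784… → 0.01
(1-R'-K)/(1-K) simplifies to (max-R)/max with max = 253:
C = (253-253)/253 = 0/253 = 0 → 0.00
M = (253-141)/253 = 112/253 = 0.44268… → 0.44
Y = (253-45)/253 = 208/253 = 0.82213… → 0.82
= CMYK(0.00, 0.44, 0.82, 0.01)


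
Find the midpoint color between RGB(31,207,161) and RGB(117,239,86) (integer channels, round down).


Midpoint: each channel = ⌊(C₁+C₂)/2⌋
R: ⌊(31+117)/2⌋ = 74
G: ⌊(207+239)/2⌋ = 223
B: ⌊(161+86)/2⌋ = 123
= RGB(74, 223, 123)


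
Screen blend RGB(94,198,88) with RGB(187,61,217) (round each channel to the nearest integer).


Screen: C = 255 - (255-A)×(255-B)/255, rounded to nearest integer
R: 255 - (255-94)×(255-187)/255 = 255 - 10948/255 ≈ 255 - 42.933 = 212.067 → 212
G: 255 - (255-198)×(255-61)/255 = 255 - 11058/255 ≈ 255 - 43.365 = 211.635 → 212
B: 255 - (255-88)×(255-217)/255 = 255 - 6346/255 ≈ 255 - 24.886 = 230.114 → 230
= RGB(212, 212, 230)


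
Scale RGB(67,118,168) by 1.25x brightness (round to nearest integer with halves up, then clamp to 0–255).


Multiply each channel by 1.25, round half up, clamp to [0, 255]
R: 67×1.25 = 83.75 → round → 84
G: 118×1.25 = 147.5 → round → 148
B: 168×1.25 = 210
= RGB(84, 148, 210)


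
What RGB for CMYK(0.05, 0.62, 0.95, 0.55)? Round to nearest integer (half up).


R = 255 × (1-C) × (1-K) = 255 × 0.95 × 0.45 = 109.0125 → 109
G = 255 × (1-M) × (1-K) = 255 × 0.38 × 0.45 = 43.605 → 44
B = 255 × (1-Y) × (1-K) = 255 × 0.05 × 0.45 = 5.7375 → 6
= RGB(109, 44, 6)


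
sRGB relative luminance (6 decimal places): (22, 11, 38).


Linearize each channel (sRGB transfer function): c = v/255; c_lin = c/12.92 if c ≤ 0.04045, else ((c+0.055)/1.055)^2.4
  R: 22/255 ≈ 0.086275 > 0.04045 → ((0.086275+0.055)/1.055)^2.4 ≈ 0.008023
  G: 11/255 ≈ 0.043137 > 0.04045 → ((0.043137+0.055)/1.055)^2.4 ≈ 0.003347
  B: 38/255 ≈ 0.149020 > 0.04045 → ((0.149020+0.055)/1.055)^2.4 ≈ 0.019382
R_lin = 0.008023, G_lin = 0.003347, B_lin = 0.019382
L = 0.2126×R + 0.7152×G + 0.0722×B
L = 0.2126×0.008023 + 0.7152×0.003347 + 0.0722×0.019382
L ≈ 0.005499


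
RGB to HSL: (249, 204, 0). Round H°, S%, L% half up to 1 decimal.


Normalize: R'=249/255≈0.9765, G'=204/255≈0.8000, B'=0/255≈0.0000
Max=249/255, Min=0/255, Δ=Max-Min=249/255
L = (Max+Min)/2 = (249+0)/510 = 249/510 = 0.48823… → L = 48.8%
L ≤ 0.5 → S = Δ/(Max+Min) = 249/(249+0) = 249/249 = 1 → S = 100.0%
(the 1/255 factors cancel in S and H, so raw channel differences can be used)
Max is R' → H = 60 × (((G-B)/Δ) mod 6) = 60 × (((204-0)/249) mod 6)
  204/249 = 0.8192…
  H = 60 × 0.8192… = 49.156…° → H = 49.2°
= HSL(49.2°, 100.0%, 48.8%)


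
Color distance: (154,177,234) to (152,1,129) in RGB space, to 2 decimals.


d = √[(R₁-R₂)² + (G₁-G₂)² + (B₁-B₂)²]
d = √[(154-152)² + (177-1)² + (234-129)²]
d = √[4 + 30976 + 11025]
d = √42005
d ≈ 204.95


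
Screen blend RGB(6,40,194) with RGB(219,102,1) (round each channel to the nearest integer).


Screen: C = 255 - (255-A)×(255-B)/255, rounded to nearest integer
R: 255 - (255-6)×(255-219)/255 = 255 - 8964/255 ≈ 255 - 35.153 = 219.847 → 220
G: 255 - (255-40)×(255-102)/255 = 255 - 32895/255 ≈ 255 - 129.000 = 126.000 → 126
B: 255 - (255-194)×(255-1)/255 = 255 - 15494/255 ≈ 255 - 60.761 = 194.239 → 194
= RGB(220, 126, 194)


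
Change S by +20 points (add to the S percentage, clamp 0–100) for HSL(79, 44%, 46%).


Original S = 44%
Adjustment = +20 percentage points
New S = 44 + (20) = 64
Clamp to [0, 100] → 64
= HSL(79°, 64%, 46%)


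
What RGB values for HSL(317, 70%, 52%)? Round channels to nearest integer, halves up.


H=317°, S=0.70, L=0.52
C = (1-|2L-1|)×S = (1-|0.04|)×0.70 = 0.672
H' = H/60 = 317/60 ≈ 5.2833; X = C×(1-|H' mod 2 - 1|) = 0.4816
m = L - C/2 = 0.52 - 0.336 = 0.184
Sector ⌊H'⌋ = 5 → (R',G',B') = (0.672, 0.0, 0.4816)
RGB = ((R'+m)×255, (G'+m)×255, (B'+m)×255) = (218.28, 46.92, 169.728)
Round half up → RGB(218, 47, 170)


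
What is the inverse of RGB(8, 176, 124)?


Invert: (255-R, 255-G, 255-B)
R: 255-8 = 247
G: 255-176 = 79
B: 255-124 = 131
= RGB(247, 79, 131)


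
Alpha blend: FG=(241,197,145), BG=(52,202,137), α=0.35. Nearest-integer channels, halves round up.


C = α×F + (1-α)×B, with 1-α = 0.65
R: 0.35×241 + 0.65×52 = 84.35 + 33.80 = 118.15 → 118
G: 0.35×197 + 0.65×202 = 68.95 + 131.30 = 200.25 → 200
B: 0.35×145 + 0.65×137 = 50.75 + 89.05 = 139.80 → 140
= RGB(118, 200, 140)


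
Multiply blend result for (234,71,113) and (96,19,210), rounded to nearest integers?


Multiply: C = A×B/255, rounded to nearest integer
R: 234×96/255 = 22464/255 ≈ 88.094 → 88
G: 71×19/255 = 1349/255 ≈ 5.290 → 5
B: 113×210/255 = 23730/255 ≈ 93.059 → 93
= RGB(88, 5, 93)


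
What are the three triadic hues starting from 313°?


Triadic: equally spaced at 120° intervals
H1 = 313°
H2 = (313 + 120) mod 360 = 73°
H3 = (313 + 240) mod 360 = 193°
Triadic = 313°, 73°, 193°


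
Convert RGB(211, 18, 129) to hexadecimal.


R = 211 → D3 (hex)
G = 18 → 12 (hex)
B = 129 → 81 (hex)
Hex = #D31281


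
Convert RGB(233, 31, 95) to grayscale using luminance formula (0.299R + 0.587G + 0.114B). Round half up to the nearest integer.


Gray = 0.299×R + 0.587×G + 0.114×B
Gray = 0.299×233 + 0.587×31 + 0.114×95
Gray = 69.667 + 18.197 + 10.830
Gray = 98.694 → round half up → 99
Gray = 99


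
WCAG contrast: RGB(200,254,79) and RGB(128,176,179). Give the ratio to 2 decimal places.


Linearize each sRGB channel c=v/255: c/12.92 if c ≤ 0.04045 else ((c+0.055)/1.055)^2.4
L = 0.2126×R_lin + 0.7152×G_lin + 0.0722×B_lin
Color 1 (200,254,79):
  R=200: 200/255≈0.7843 > 0.04045 → ((0.7843+0.055)/1.055)^2.4 ≈ 0.57758
  G=254: 254/255≈0.9961 > 0.04045 → ((0.9961+0.055)/1.055)^2.4 ≈ 0.99110
  B=79: 79/255≈0.3098 > 0.04045 → ((0.3098+0.055)/1.055)^2.4 ≈ 0.07819
  L1 = 0.2126×0.57758 + 0.7152×0.99110 + 0.0722×0.07819 ≈ 0.83727
Color 2 (128,176,179):
  R=128: 128/255≈0.5020 > 0.04045 → ((0.5020+0.055)/1.055)^2.4 ≈ 0.21586
  G=176: 176/255≈0.6902 > 0.04045 → ((0.6902+0.055)/1.055)^2.4 ≈ 0.43415
  B=179: 179/255≈0.7020 > 0.04045 → ((0.7020+0.055)/1.055)^2.4 ≈ 0.45079
  L2 = 0.2126×0.21586 + 0.7152×0.43415 + 0.0722×0.45079 ≈ 0.38895
Lighter = 0.83727, Darker = 0.38895
Ratio = (L_lighter + 0.05) / (L_darker + 0.05)
Ratio = (0.83727 + 0.05) / (0.38895 + 0.05) = 0.88727 / 0.43895 ≈ 2.0214
Ratio ≈ 2.02:1


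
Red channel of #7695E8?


Color: #7695E8
R = 76 = 118
G = 95 = 149
B = E8 = 232
Red = 118


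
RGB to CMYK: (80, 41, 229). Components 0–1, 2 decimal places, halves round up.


R'=80/255≈0.3137, G'=41/255≈0.1608, B'=229/255≈0.8980
K = 1 - max(R',G',B') = 1 - 229/255 = 26/255 = 0.10196… → 0.10
(1-R'-K)/(1-K) simplifies to (max-R)/max with max = 229:
C = (229-80)/229 = 149/229 = 0.65065… → 0.65
M = (229-41)/229 = 188/229 = 0.82096… → 0.82
Y = (229-229)/229 = 0/229 = 0 → 0.00
= CMYK(0.65, 0.82, 0.00, 0.10)


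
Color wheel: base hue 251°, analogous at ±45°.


Base hue: 251°
Left analog: (251 - 45) mod 360 = 206°
Right analog: (251 + 45) mod 360 = 296°
Analogous hues = 206° and 296°


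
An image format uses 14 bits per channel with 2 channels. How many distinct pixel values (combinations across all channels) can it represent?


Total bits = 14 bits/channel × 2 channels = 28 bits
Distinct pixel values = 2^28
= 268,435,456 pixel values


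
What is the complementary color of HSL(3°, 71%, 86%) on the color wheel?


Complement = opposite side of color wheel = hue + 180°
H' = (3 + 180) mod 360 = 183°
S and L unchanged.
= HSL(183°, 71%, 86%)


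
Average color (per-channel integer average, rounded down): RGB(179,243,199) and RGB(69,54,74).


Midpoint: each channel = ⌊(C₁+C₂)/2⌋
R: ⌊(179+69)/2⌋ = 124
G: ⌊(243+54)/2⌋ = 148
B: ⌊(199+74)/2⌋ = 136
= RGB(124, 148, 136)


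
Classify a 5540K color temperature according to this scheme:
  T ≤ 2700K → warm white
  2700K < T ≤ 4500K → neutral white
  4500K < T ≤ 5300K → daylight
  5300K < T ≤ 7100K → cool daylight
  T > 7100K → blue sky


Temperature: 5540K
5300K < 5540K ≤ 7100K → cool daylight
Classification: cool daylight


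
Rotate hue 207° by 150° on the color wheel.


New hue = (H + rotation) mod 360
New hue = (207 + 150) mod 360
= 357 mod 360
= 357°


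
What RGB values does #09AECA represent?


09 → 9 (R)
AE → 174 (G)
CA → 202 (B)
= RGB(9, 174, 202)


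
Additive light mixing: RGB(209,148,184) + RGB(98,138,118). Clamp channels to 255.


Additive: each channel = min(255, C₁+C₂)
R: 209+98 = 307 → 255
G: 148+138 = 286 → 255
B: 184+118 = 302 → 255
= RGB(255, 255, 255)


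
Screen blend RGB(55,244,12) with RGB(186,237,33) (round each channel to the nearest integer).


Screen: C = 255 - (255-A)×(255-B)/255, rounded to nearest integer
R: 255 - (255-55)×(255-186)/255 = 255 - 13800/255 ≈ 255 - 54.118 = 200.882 → 201
G: 255 - (255-244)×(255-237)/255 = 255 - 198/255 ≈ 255 - 0.776 = 254.224 → 254
B: 255 - (255-12)×(255-33)/255 = 255 - 53946/255 ≈ 255 - 211.553 = 43.447 → 43
= RGB(201, 254, 43)


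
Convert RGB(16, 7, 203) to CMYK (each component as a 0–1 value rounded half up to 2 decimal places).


R'=16/255≈0.0627, G'=7/255≈0.0275, B'=203/255≈0.7961
K = 1 - max(R',G',B') = 1 - 203/255 = 52/255 = 0.20392… → 0.20
(1-R'-K)/(1-K) simplifies to (max-R)/max with max = 203:
C = (203-16)/203 = 187/203 = 0.92118… → 0.92
M = (203-7)/203 = 196/203 = 0.96551… → 0.97
Y = (203-203)/203 = 0/203 = 0 → 0.00
= CMYK(0.92, 0.97, 0.00, 0.20)


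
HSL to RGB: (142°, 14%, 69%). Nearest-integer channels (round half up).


H=142°, S=0.14, L=0.69
C = (1-|2L-1|)×S = (1-|0.38|)×0.14 = 0.0868
H' = H/60 = 142/60 ≈ 2.3667; X = C×(1-|H' mod 2 - 1|) ≈ 0.0318
m = L - C/2 = 0.69 - 0.0434 = 0.6466
Sector ⌊H'⌋ = 2 → (R',G',B') = (0.0, 0.0868, ≈0.0318)
RGB = ((R'+m)×255, (G'+m)×255, (B'+m)×255) = (164.883, 187.017, 172.9988)
Round half up → RGB(165, 187, 173)


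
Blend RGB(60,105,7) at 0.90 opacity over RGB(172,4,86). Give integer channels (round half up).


C = α×F + (1-α)×B, with 1-α = 0.10
R: 0.90×60 + 0.10×172 = 54.00 + 17.20 = 71.20 → 71
G: 0.90×105 + 0.10×4 = 94.50 + 0.40 = 94.90 → 95
B: 0.90×7 + 0.10×86 = 6.30 + 8.60 = 14.90 → 15
= RGB(71, 95, 15)


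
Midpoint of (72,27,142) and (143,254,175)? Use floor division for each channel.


Midpoint: each channel = ⌊(C₁+C₂)/2⌋
R: ⌊(72+143)/2⌋ = 107
G: ⌊(27+254)/2⌋ = 140
B: ⌊(142+175)/2⌋ = 158
= RGB(107, 140, 158)


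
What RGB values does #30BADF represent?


30 → 48 (R)
BA → 186 (G)
DF → 223 (B)
= RGB(48, 186, 223)


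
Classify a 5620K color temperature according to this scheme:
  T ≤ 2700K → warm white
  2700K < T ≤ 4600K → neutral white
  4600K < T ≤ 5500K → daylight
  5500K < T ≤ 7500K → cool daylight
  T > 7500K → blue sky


Temperature: 5620K
5500K < 5620K ≤ 7500K → cool daylight
Classification: cool daylight


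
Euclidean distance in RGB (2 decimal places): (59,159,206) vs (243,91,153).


d = √[(R₁-R₂)² + (G₁-G₂)² + (B₁-B₂)²]
d = √[(59-243)² + (159-91)² + (206-153)²]
d = √[33856 + 4624 + 2809]
d = √41289
d ≈ 203.20


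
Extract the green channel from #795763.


Color: #795763
R = 79 = 121
G = 57 = 87
B = 63 = 99
Green = 87


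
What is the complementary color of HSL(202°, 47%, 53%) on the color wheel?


Complement = opposite side of color wheel = hue + 180°
H' = (202 + 180) mod 360 = 22°
S and L unchanged.
= HSL(22°, 47%, 53%)


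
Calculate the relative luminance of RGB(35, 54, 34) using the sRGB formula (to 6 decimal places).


Linearize each channel (sRGB transfer function): c = v/255; c_lin = c/12.92 if c ≤ 0.04045, else ((c+0.055)/1.055)^2.4
  R: 35/255 ≈ 0.137255 > 0.04045 → ((0.137255+0.055)/1.055)^2.4 ≈ 0.016807
  G: 54/255 ≈ 0.211765 > 0.04045 → ((0.211765+0.055)/1.055)^2.4 ≈ 0.036889
  B: 34/255 ≈ 0.133333 > 0.04045 → ((0.133333+0.055)/1.055)^2.4 ≈ 0.015996
R_lin = 0.016807, G_lin = 0.036889, B_lin = 0.015996
L = 0.2126×R + 0.7152×G + 0.0722×B
L = 0.2126×0.016807 + 0.7152×0.036889 + 0.0722×0.015996
L ≈ 0.031112


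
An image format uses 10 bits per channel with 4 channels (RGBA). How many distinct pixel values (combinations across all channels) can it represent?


Total bits = 10 bits/channel × 4 channels = 40 bits
Distinct pixel values = 2^40
= 1,099,511,627,776 pixel values


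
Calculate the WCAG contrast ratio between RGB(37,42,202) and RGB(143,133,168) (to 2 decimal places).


Linearize each sRGB channel c=v/255: c/12.92 if c ≤ 0.04045 else ((c+0.055)/1.055)^2.4
L = 0.2126×R_lin + 0.7152×G_lin + 0.0722×B_lin
Color 1 (37,42,202):
  R=37: 37/255≈0.1451 > 0.04045 → ((0.1451+0.055)/1.055)^2.4 ≈ 0.01850
  G=42: 42/255≈0.1647 > 0.04045 → ((0.1647+0.055)/1.055)^2.4 ≈ 0.02315
  B=202: 202/255≈0.7922 > 0.04045 → ((0.7922+0.055)/1.055)^2.4 ≈ 0.59062
  L1 = 0.2126×0.01850 + 0.7152×0.02315 + 0.0722×0.59062 ≈ 0.06314
Color 2 (143,133,168):
  R=143: 143/255≈0.5608 > 0.04045 → ((0.5608+0.055)/1.055)^2.4 ≈ 0.27468
  G=133: 133/255≈0.5216 > 0.04045 → ((0.5216+0.055)/1.055)^2.4 ≈ 0.23455
  B=168: 168/255≈0.6588 > 0.04045 → ((0.6588+0.055)/1.055)^2.4 ≈ 0.39157
  L2 = 0.2126×0.27468 + 0.7152×0.23455 + 0.0722×0.39157 ≈ 0.25442
Lighter = 0.25442, Darker = 0.06314
Ratio = (L_lighter + 0.05) / (L_darker + 0.05)
Ratio = (0.25442 + 0.05) / (0.06314 + 0.05) = 0.30442 / 0.11314 ≈ 2.6908
Ratio ≈ 2.69:1


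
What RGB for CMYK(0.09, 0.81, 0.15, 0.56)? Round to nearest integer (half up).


R = 255 × (1-C) × (1-K) = 255 × 0.91 × 0.44 = 102.102 → 102
G = 255 × (1-M) × (1-K) = 255 × 0.19 × 0.44 = 21.318 → 21
B = 255 × (1-Y) × (1-K) = 255 × 0.85 × 0.44 = 95.37 → 95
= RGB(102, 21, 95)


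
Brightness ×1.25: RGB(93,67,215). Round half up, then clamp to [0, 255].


Multiply each channel by 1.25, round half up, clamp to [0, 255]
R: 93×1.25 = 116.25 → round → 116
G: 67×1.25 = 83.75 → round → 84
B: 215×1.25 = 268.75 → round → 269 → clamp → 255
= RGB(116, 84, 255)


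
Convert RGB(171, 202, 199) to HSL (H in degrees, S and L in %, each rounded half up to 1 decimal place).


Normalize: R'=171/255≈0.6706, G'=202/255≈0.7922, B'=199/255≈0.7804
Max=202/255, Min=171/255, Δ=Max-Min=31/255
L = (Max+Min)/2 = (202+171)/510 = 373/510 = 0.73137… → L = 73.1%
L > 0.5 → S = Δ/(2-Max-Min) = 31/(510-202-171) = 31/137 = 0.22627… → S = 22.6%
(the 1/255 factors cancel in S and H, so raw channel differences can be used)
Max is G' → H = 60 × ((B-R)/Δ + 2) = 60 × ((199-171)/31 + 2)
  28/31 + 2 = 0.9032… + 2 = 2.9032…
  H = 60 × 2.9032… = 174.193…° → H = 174.2°
= HSL(174.2°, 22.6%, 73.1%)


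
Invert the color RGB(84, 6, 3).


Invert: (255-R, 255-G, 255-B)
R: 255-84 = 171
G: 255-6 = 249
B: 255-3 = 252
= RGB(171, 249, 252)


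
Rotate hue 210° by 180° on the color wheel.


New hue = (H + rotation) mod 360
New hue = (210 + 180) mod 360
= 390 mod 360
= 30°


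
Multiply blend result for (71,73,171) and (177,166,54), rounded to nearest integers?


Multiply: C = A×B/255, rounded to nearest integer
R: 71×177/255 = 12567/255 ≈ 49.282 → 49
G: 73×166/255 = 12118/255 ≈ 47.522 → 48
B: 171×54/255 = 9234/255 ≈ 36.212 → 36
= RGB(49, 48, 36)


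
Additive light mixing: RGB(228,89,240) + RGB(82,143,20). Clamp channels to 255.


Additive: each channel = min(255, C₁+C₂)
R: 228+82 = 310 → 255
G: 89+143 = 232 → 232
B: 240+20 = 260 → 255
= RGB(255, 232, 255)


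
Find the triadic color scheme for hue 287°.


Triadic: equally spaced at 120° intervals
H1 = 287°
H2 = (287 + 120) mod 360 = 47°
H3 = (287 + 240) mod 360 = 167°
Triadic = 287°, 47°, 167°


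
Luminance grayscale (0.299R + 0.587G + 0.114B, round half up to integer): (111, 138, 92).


Gray = 0.299×R + 0.587×G + 0.114×B
Gray = 0.299×111 + 0.587×138 + 0.114×92
Gray = 33.189 + 81.006 + 10.488
Gray = 124.683 → round half up → 125
Gray = 125


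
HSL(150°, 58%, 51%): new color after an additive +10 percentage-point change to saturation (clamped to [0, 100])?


Original S = 58%
Adjustment = +10 percentage points
New S = 58 + (10) = 68
Clamp to [0, 100] → 68
= HSL(150°, 68%, 51%)


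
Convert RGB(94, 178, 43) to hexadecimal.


R = 94 → 5E (hex)
G = 178 → B2 (hex)
B = 43 → 2B (hex)
Hex = #5EB22B


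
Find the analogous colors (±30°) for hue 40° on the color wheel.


Base hue: 40°
Left analog: (40 - 30) mod 360 = 10°
Right analog: (40 + 30) mod 360 = 70°
Analogous hues = 10° and 70°


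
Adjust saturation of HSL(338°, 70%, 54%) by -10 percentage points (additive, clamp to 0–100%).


Original S = 70%
Adjustment = -10 percentage points
New S = 70 + (-10) = 60
Clamp to [0, 100] → 60
= HSL(338°, 60%, 54%)


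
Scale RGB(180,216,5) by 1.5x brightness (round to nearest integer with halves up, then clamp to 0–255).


Multiply each channel by 1.5, round half up, clamp to [0, 255]
R: 180×1.5 = 270 → clamp → 255
G: 216×1.5 = 324 → clamp → 255
B: 5×1.5 = 7.5 → round → 8
= RGB(255, 255, 8)


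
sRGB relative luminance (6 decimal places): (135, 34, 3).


Linearize each channel (sRGB transfer function): c = v/255; c_lin = c/12.92 if c ≤ 0.04045, else ((c+0.055)/1.055)^2.4
  R: 135/255 ≈ 0.529412 > 0.04045 → ((0.529412+0.055)/1.055)^2.4 ≈ 0.242281
  G: 34/255 ≈ 0.133333 > 0.04045 → ((0.133333+0.055)/1.055)^2.4 ≈ 0.015996
  B: 3/255 ≈ 0.011765 ≤ 0.04045 → 0.011765/12.92 ≈ 0.000911
R_lin = 0.242281, G_lin = 0.015996, B_lin = 0.000911
L = 0.2126×R + 0.7152×G + 0.0722×B
L = 0.2126×0.242281 + 0.7152×0.015996 + 0.0722×0.000911
L ≈ 0.063015


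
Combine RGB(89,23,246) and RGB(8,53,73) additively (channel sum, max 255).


Additive: each channel = min(255, C₁+C₂)
R: 89+8 = 97 → 97
G: 23+53 = 76 → 76
B: 246+73 = 319 → 255
= RGB(97, 76, 255)


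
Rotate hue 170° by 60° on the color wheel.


New hue = (H + rotation) mod 360
New hue = (170 + 60) mod 360
= 230 mod 360
= 230°


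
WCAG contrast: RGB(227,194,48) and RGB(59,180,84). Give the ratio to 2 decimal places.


Linearize each sRGB channel c=v/255: c/12.92 if c ≤ 0.04045 else ((c+0.055)/1.055)^2.4
L = 0.2126×R_lin + 0.7152×G_lin + 0.0722×B_lin
Color 1 (227,194,48):
  R=227: 227/255≈0.8902 > 0.04045 → ((0.8902+0.055)/1.055)^2.4 ≈ 0.76815
  G=194: 194/255≈0.7608 > 0.04045 → ((0.7608+0.055)/1.055)^2.4 ≈ 0.53948
  B=48: 48/255≈0.1882 > 0.04045 → ((0.1882+0.055)/1.055)^2.4 ≈ 0.02956
  L1 = 0.2126×0.76815 + 0.7152×0.53948 + 0.0722×0.02956 ≈ 0.55128
Color 2 (59,180,84):
  R=59: 59/255≈0.2314 > 0.04045 → ((0.2314+0.055)/1.055)^2.4 ≈ 0.04374
  G=180: 180/255≈0.7059 > 0.04045 → ((0.7059+0.055)/1.055)^2.4 ≈ 0.45641
  B=84: 84/255≈0.3294 > 0.04045 → ((0.3294+0.055)/1.055)^2.4 ≈ 0.08866
  L2 = 0.2126×0.04374 + 0.7152×0.45641 + 0.0722×0.08866 ≈ 0.34212
Lighter = 0.55128, Darker = 0.34212
Ratio = (L_lighter + 0.05) / (L_darker + 0.05)
Ratio = (0.55128 + 0.05) / (0.34212 + 0.05) = 0.60128 / 0.39212 ≈ 1.5334
Ratio ≈ 1.53:1


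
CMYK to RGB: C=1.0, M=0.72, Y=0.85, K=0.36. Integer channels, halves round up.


R = 255 × (1-C) × (1-K) = 255 × 0.00 × 0.64 = 0
G = 255 × (1-M) × (1-K) = 255 × 0.28 × 0.64 = 45.696 → 46
B = 255 × (1-Y) × (1-K) = 255 × 0.15 × 0.64 = 24.48 → 24
= RGB(0, 46, 24)


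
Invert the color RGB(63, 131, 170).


Invert: (255-R, 255-G, 255-B)
R: 255-63 = 192
G: 255-131 = 124
B: 255-170 = 85
= RGB(192, 124, 85)


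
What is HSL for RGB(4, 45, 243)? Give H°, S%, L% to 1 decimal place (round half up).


Normalize: R'=4/255≈0.0157, G'=45/255≈0.1765, B'=243/255≈0.9529
Max=243/255, Min=4/255, Δ=Max-Min=239/255
L = (Max+Min)/2 = (243+4)/510 = 247/510 = 0.48431… → L = 48.4%
L ≤ 0.5 → S = Δ/(Max+Min) = 239/(243+4) = 239/247 = 0.96761… → S = 96.8%
(the 1/255 factors cancel in S and H, so raw channel differences can be used)
Max is B' → H = 60 × ((R-G)/Δ + 4) = 60 × ((4-45)/239 + 4)
  -41/239 + 4 = -0.1715… + 4 = 3.8284…
  H = 60 × 3.8284… = 229.707…° → H = 229.7°
= HSL(229.7°, 96.8%, 48.4%)


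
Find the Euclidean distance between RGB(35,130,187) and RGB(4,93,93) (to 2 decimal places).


d = √[(R₁-R₂)² + (G₁-G₂)² + (B₁-B₂)²]
d = √[(35-4)² + (130-93)² + (187-93)²]
d = √[961 + 1369 + 8836]
d = √11166
d ≈ 105.67


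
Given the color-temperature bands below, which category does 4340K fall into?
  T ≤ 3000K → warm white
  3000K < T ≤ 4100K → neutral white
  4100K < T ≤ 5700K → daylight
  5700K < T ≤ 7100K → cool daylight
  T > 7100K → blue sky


Temperature: 4340K
4100K < 4340K ≤ 5700K → daylight
Classification: daylight


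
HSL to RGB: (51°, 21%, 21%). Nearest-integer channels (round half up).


H=51°, S=0.21, L=0.21
C = (1-|2L-1|)×S = (1-|-0.58|)×0.21 = 0.0882
H' = H/60 = 51/60 ≈ 0.8500; X = C×(1-|H' mod 2 - 1|) = 0.07497
m = L - C/2 = 0.21 - 0.0441 = 0.1659
Sector ⌊H'⌋ = 0 → (R',G',B') = (0.0882, 0.07497, 0.0)
RGB = ((R'+m)×255, (G'+m)×255, (B'+m)×255) = (64.7955, 61.42185, 42.3045)
Round half up → RGB(65, 61, 42)


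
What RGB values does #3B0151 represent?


3B → 59 (R)
01 → 1 (G)
51 → 81 (B)
= RGB(59, 1, 81)


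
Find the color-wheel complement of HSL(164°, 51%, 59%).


Complement = opposite side of color wheel = hue + 180°
H' = (164 + 180) mod 360 = 344°
S and L unchanged.
= HSL(344°, 51%, 59%)


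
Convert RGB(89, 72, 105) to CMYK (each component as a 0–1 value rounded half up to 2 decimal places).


R'=89/255≈0.3490, G'=72/255≈0.2824, B'=105/255≈0.4118
K = 1 - max(R',G',B') = 1 - 105/255 = 150/255 = 0.58823… → 0.59
(1-R'-K)/(1-K) simplifies to (max-R)/max with max = 105:
C = (105-89)/105 = 16/105 = 0.15238… → 0.15
M = (105-72)/105 = 33/105 = 0.31428… → 0.31
Y = (105-105)/105 = 0/105 = 0 → 0.00
= CMYK(0.15, 0.31, 0.00, 0.59)


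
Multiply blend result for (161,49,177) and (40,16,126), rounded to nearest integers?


Multiply: C = A×B/255, rounded to nearest integer
R: 161×40/255 = 6440/255 ≈ 25.255 → 25
G: 49×16/255 = 784/255 ≈ 3.075 → 3
B: 177×126/255 = 22302/255 ≈ 87.459 → 87
= RGB(25, 3, 87)


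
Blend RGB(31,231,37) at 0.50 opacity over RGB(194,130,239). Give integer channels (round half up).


C = α×F + (1-α)×B, with 1-α = 0.50
R: 0.50×31 + 0.50×194 = 15.50 + 97.00 = 112.50 → 113
G: 0.50×231 + 0.50×130 = 115.50 + 65.00 = 180.50 → 181
B: 0.50×37 + 0.50×239 = 18.50 + 119.50 = 138.00 → 138
= RGB(113, 181, 138)


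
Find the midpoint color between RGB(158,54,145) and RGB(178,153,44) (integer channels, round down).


Midpoint: each channel = ⌊(C₁+C₂)/2⌋
R: ⌊(158+178)/2⌋ = 168
G: ⌊(54+153)/2⌋ = 103
B: ⌊(145+44)/2⌋ = 94
= RGB(168, 103, 94)


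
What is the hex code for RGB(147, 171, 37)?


R = 147 → 93 (hex)
G = 171 → AB (hex)
B = 37 → 25 (hex)
Hex = #93AB25


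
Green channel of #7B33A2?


Color: #7B33A2
R = 7B = 123
G = 33 = 51
B = A2 = 162
Green = 51


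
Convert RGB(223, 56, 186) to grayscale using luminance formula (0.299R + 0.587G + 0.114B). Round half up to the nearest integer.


Gray = 0.299×R + 0.587×G + 0.114×B
Gray = 0.299×223 + 0.587×56 + 0.114×186
Gray = 66.677 + 32.872 + 21.204
Gray = 120.753 → round half up → 121
Gray = 121


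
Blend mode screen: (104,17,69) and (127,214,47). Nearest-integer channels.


Screen: C = 255 - (255-A)×(255-B)/255, rounded to nearest integer
R: 255 - (255-104)×(255-127)/255 = 255 - 19328/255 ≈ 255 - 75.796 = 179.204 → 179
G: 255 - (255-17)×(255-214)/255 = 255 - 9758/255 ≈ 255 - 38.267 = 216.733 → 217
B: 255 - (255-69)×(255-47)/255 = 255 - 38688/255 ≈ 255 - 151.718 = 103.282 → 103
= RGB(179, 217, 103)


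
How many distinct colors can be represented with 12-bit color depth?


Colors = 2^bits = 2^12
= 4,096 colors


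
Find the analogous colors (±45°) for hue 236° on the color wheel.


Base hue: 236°
Left analog: (236 - 45) mod 360 = 191°
Right analog: (236 + 45) mod 360 = 281°
Analogous hues = 191° and 281°


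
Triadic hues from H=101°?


Triadic: equally spaced at 120° intervals
H1 = 101°
H2 = (101 + 120) mod 360 = 221°
H3 = (101 + 240) mod 360 = 341°
Triadic = 101°, 221°, 341°


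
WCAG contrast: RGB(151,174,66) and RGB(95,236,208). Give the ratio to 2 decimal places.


Linearize each sRGB channel c=v/255: c/12.92 if c ≤ 0.04045 else ((c+0.055)/1.055)^2.4
L = 0.2126×R_lin + 0.7152×G_lin + 0.0722×B_lin
Color 1 (151,174,66):
  R=151: 151/255≈0.5922 > 0.04045 → ((0.5922+0.055)/1.055)^2.4 ≈ 0.30947
  G=174: 174/255≈0.6824 > 0.04045 → ((0.6824+0.055)/1.055)^2.4 ≈ 0.42327
  B=66: 66/255≈0.2588 > 0.04045 → ((0.2588+0.055)/1.055)^2.4 ≈ 0.05448
  L1 = 0.2126×0.30947 + 0.7152×0.42327 + 0.0722×0.05448 ≈ 0.37245
Color 2 (95,236,208):
  R=95: 95/255≈0.3725 > 0.04045 → ((0.3725+0.055)/1.055)^2.4 ≈ 0.11444
  G=236: 236/255≈0.9255 > 0.04045 → ((0.9255+0.055)/1.055)^2.4 ≈ 0.83880
  B=208: 208/255≈0.8157 > 0.04045 → ((0.8157+0.055)/1.055)^2.4 ≈ 0.63076
  L2 = 0.2126×0.11444 + 0.7152×0.83880 + 0.0722×0.63076 ≈ 0.66978
Lighter = 0.66978, Darker = 0.37245
Ratio = (L_lighter + 0.05) / (L_darker + 0.05)
Ratio = (0.66978 + 0.05) / (0.37245 + 0.05) = 0.71978 / 0.42245 ≈ 1.7038
Ratio ≈ 1.70:1


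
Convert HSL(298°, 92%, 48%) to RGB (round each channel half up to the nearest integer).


H=298°, S=0.92, L=0.48
C = (1-|2L-1|)×S = (1-|-0.04|)×0.92 = 0.8832
H' = H/60 = 298/60 ≈ 4.9667; X = C×(1-|H' mod 2 - 1|) = 0.85376
m = L - C/2 = 0.48 - 0.4416 = 0.0384
Sector ⌊H'⌋ = 4 → (R',G',B') = (0.85376, 0.0, 0.8832)
RGB = ((R'+m)×255, (G'+m)×255, (B'+m)×255) = (227.5008, 9.792, 235.008)
Round half up → RGB(228, 10, 235)


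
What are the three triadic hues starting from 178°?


Triadic: equally spaced at 120° intervals
H1 = 178°
H2 = (178 + 120) mod 360 = 298°
H3 = (178 + 240) mod 360 = 58°
Triadic = 178°, 298°, 58°


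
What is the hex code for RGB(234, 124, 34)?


R = 234 → EA (hex)
G = 124 → 7C (hex)
B = 34 → 22 (hex)
Hex = #EA7C22


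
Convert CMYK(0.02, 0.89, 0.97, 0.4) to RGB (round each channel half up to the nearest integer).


R = 255 × (1-C) × (1-K) = 255 × 0.98 × 0.60 = 149.94 → 150
G = 255 × (1-M) × (1-K) = 255 × 0.11 × 0.60 = 16.83 → 17
B = 255 × (1-Y) × (1-K) = 255 × 0.03 × 0.60 = 4.59 → 5
= RGB(150, 17, 5)


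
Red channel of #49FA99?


Color: #49FA99
R = 49 = 73
G = FA = 250
B = 99 = 153
Red = 73


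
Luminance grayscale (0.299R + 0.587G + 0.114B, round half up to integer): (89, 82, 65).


Gray = 0.299×R + 0.587×G + 0.114×B
Gray = 0.299×89 + 0.587×82 + 0.114×65
Gray = 26.611 + 48.134 + 7.410
Gray = 82.155 → round half up → 82
Gray = 82


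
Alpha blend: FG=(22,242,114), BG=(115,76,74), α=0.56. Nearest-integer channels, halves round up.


C = α×F + (1-α)×B, with 1-α = 0.44
R: 0.56×22 + 0.44×115 = 12.32 + 50.60 = 62.92 → 63
G: 0.56×242 + 0.44×76 = 135.52 + 33.44 = 168.96 → 169
B: 0.56×114 + 0.44×74 = 63.84 + 32.56 = 96.40 → 96
= RGB(63, 169, 96)


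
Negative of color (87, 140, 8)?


Invert: (255-R, 255-G, 255-B)
R: 255-87 = 168
G: 255-140 = 115
B: 255-8 = 247
= RGB(168, 115, 247)


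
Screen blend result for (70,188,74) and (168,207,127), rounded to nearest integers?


Screen: C = 255 - (255-A)×(255-B)/255, rounded to nearest integer
R: 255 - (255-70)×(255-168)/255 = 255 - 16095/255 ≈ 255 - 63.118 = 191.882 → 192
G: 255 - (255-188)×(255-207)/255 = 255 - 3216/255 ≈ 255 - 12.612 = 242.388 → 242
B: 255 - (255-74)×(255-127)/255 = 255 - 23168/255 ≈ 255 - 90.855 = 164.145 → 164
= RGB(192, 242, 164)


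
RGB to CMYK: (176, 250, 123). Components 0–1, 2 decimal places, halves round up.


R'=176/255≈0.6902, G'=250/255≈0.9804, B'=123/255≈0.4824
K = 1 - max(R',G',B') = 1 - 250/255 = 5/255 = 0.01960… → 0.02
(1-R'-K)/(1-K) simplifies to (max-R)/max with max = 250:
C = (250-176)/250 = 74/250 = 0.296 → 0.30
M = (250-250)/250 = 0/250 = 0 → 0.00
Y = (250-123)/250 = 127/250 = 0.508 → 0.51
= CMYK(0.30, 0.00, 0.51, 0.02)


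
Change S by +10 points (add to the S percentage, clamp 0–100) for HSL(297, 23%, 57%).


Original S = 23%
Adjustment = +10 percentage points
New S = 23 + (10) = 33
Clamp to [0, 100] → 33
= HSL(297°, 33%, 57%)


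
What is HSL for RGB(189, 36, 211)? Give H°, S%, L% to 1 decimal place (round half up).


Normalize: R'=189/255≈0.7412, G'=36/255≈0.1412, B'=211/255≈0.8275
Max=211/255, Min=36/255, Δ=Max-Min=175/255
L = (Max+Min)/2 = (211+36)/510 = 247/510 = 0.48431… → L = 48.4%
L ≤ 0.5 → S = Δ/(Max+Min) = 175/(211+36) = 175/247 = 0.70850… → S = 70.9%
(the 1/255 factors cancel in S and H, so raw channel differences can be used)
Max is B' → H = 60 × ((R-G)/Δ + 4) = 60 × ((189-36)/175 + 4)
  153/175 + 4 = 0.8742… + 4 = 4.8742…
  H = 60 × 4.8742… = 292.457…° → H = 292.5°
= HSL(292.5°, 70.9%, 48.4%)


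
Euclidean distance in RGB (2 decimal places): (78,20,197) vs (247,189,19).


d = √[(R₁-R₂)² + (G₁-G₂)² + (B₁-B₂)²]
d = √[(78-247)² + (20-189)² + (197-19)²]
d = √[28561 + 28561 + 31684]
d = √88806
d ≈ 298.00


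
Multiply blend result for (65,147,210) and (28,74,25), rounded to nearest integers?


Multiply: C = A×B/255, rounded to nearest integer
R: 65×28/255 = 1820/255 ≈ 7.137 → 7
G: 147×74/255 = 10878/255 ≈ 42.659 → 43
B: 210×25/255 = 5250/255 ≈ 20.588 → 21
= RGB(7, 43, 21)


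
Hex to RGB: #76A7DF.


76 → 118 (R)
A7 → 167 (G)
DF → 223 (B)
= RGB(118, 167, 223)


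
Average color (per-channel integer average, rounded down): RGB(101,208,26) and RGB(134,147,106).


Midpoint: each channel = ⌊(C₁+C₂)/2⌋
R: ⌊(101+134)/2⌋ = 117
G: ⌊(208+147)/2⌋ = 177
B: ⌊(26+106)/2⌋ = 66
= RGB(117, 177, 66)


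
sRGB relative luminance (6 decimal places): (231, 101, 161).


Linearize each channel (sRGB transfer function): c = v/255; c_lin = c/12.92 if c ≤ 0.04045, else ((c+0.055)/1.055)^2.4
  R: 231/255 ≈ 0.905882 > 0.04045 → ((0.905882+0.055)/1.055)^2.4 ≈ 0.799103
  G: 101/255 ≈ 0.396078 > 0.04045 → ((0.396078+0.055)/1.055)^2.4 ≈ 0.130136
  B: 161/255 ≈ 0.631373 > 0.04045 → ((0.631373+0.055)/1.055)^2.4 ≈ 0.356400
R_lin = 0.799103, G_lin = 0.130136, B_lin = 0.356400
L = 0.2126×R + 0.7152×G + 0.0722×B
L = 0.2126×0.799103 + 0.7152×0.130136 + 0.0722×0.356400
L ≈ 0.288695


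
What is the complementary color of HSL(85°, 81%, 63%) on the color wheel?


Complement = opposite side of color wheel = hue + 180°
H' = (85 + 180) mod 360 = 265°
S and L unchanged.
= HSL(265°, 81%, 63%)


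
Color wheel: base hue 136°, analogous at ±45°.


Base hue: 136°
Left analog: (136 - 45) mod 360 = 91°
Right analog: (136 + 45) mod 360 = 181°
Analogous hues = 91° and 181°


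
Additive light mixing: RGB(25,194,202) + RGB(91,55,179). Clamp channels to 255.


Additive: each channel = min(255, C₁+C₂)
R: 25+91 = 116 → 116
G: 194+55 = 249 → 249
B: 202+179 = 381 → 255
= RGB(116, 249, 255)


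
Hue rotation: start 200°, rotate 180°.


New hue = (H + rotation) mod 360
New hue = (200 + 180) mod 360
= 380 mod 360
= 20°


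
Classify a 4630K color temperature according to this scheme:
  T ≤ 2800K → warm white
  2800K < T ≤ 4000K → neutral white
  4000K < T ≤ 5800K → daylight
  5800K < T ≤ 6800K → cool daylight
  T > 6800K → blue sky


Temperature: 4630K
4000K < 4630K ≤ 5800K → daylight
Classification: daylight


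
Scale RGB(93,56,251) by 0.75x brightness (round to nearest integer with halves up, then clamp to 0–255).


Multiply each channel by 0.75, round half up, clamp to [0, 255]
R: 93×0.75 = 69.75 → round → 70
G: 56×0.75 = 42
B: 251×0.75 = 188.25 → round → 188
= RGB(70, 42, 188)


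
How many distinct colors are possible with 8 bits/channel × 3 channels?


Total bits = 8 bits/channel × 3 channels = 24 bits
Distinct colors = 2^24
= 16,777,216 colors


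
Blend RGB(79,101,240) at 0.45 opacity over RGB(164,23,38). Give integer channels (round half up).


C = α×F + (1-α)×B, with 1-α = 0.55
R: 0.45×79 + 0.55×164 = 35.55 + 90.20 = 125.75 → 126
G: 0.45×101 + 0.55×23 = 45.45 + 12.65 = 58.10 → 58
B: 0.45×240 + 0.55×38 = 108.00 + 20.90 = 128.90 → 129
= RGB(126, 58, 129)


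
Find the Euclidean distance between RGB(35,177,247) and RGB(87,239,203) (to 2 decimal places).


d = √[(R₁-R₂)² + (G₁-G₂)² + (B₁-B₂)²]
d = √[(35-87)² + (177-239)² + (247-203)²]
d = √[2704 + 3844 + 1936]
d = √8484
d ≈ 92.11


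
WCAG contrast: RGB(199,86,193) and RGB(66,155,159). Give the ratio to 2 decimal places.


Linearize each sRGB channel c=v/255: c/12.92 if c ≤ 0.04045 else ((c+0.055)/1.055)^2.4
L = 0.2126×R_lin + 0.7152×G_lin + 0.0722×B_lin
Color 1 (199,86,193):
  R=199: 199/255≈0.7804 > 0.04045 → ((0.7804+0.055)/1.055)^2.4 ≈ 0.57112
  G=86: 86/255≈0.3373 > 0.04045 → ((0.3373+0.055)/1.055)^2.4 ≈ 0.09306
  B=193: 193/255≈0.7569 > 0.04045 → ((0.7569+0.055)/1.055)^2.4 ≈ 0.53328
  L1 = 0.2126×0.57112 + 0.7152×0.09306 + 0.0722×0.53328 ≈ 0.22648
Color 2 (66,155,159):
  R=66: 66/255≈0.2588 > 0.04045 → ((0.2588+0.055)/1.055)^2.4 ≈ 0.05448
  G=155: 155/255≈0.6078 > 0.04045 → ((0.6078+0.055)/1.055)^2.4 ≈ 0.32778
  B=159: 159/255≈0.6235 > 0.04045 → ((0.6235+0.055)/1.055)^2.4 ≈ 0.34670
  L2 = 0.2126×0.05448 + 0.7152×0.32778 + 0.0722×0.34670 ≈ 0.27104
Lighter = 0.27104, Darker = 0.22648
Ratio = (L_lighter + 0.05) / (L_darker + 0.05)
Ratio = (0.27104 + 0.05) / (0.22648 + 0.05) = 0.32104 / 0.27648 ≈ 1.1612
Ratio ≈ 1.16:1


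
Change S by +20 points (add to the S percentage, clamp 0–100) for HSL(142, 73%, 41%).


Original S = 73%
Adjustment = +20 percentage points
New S = 73 + (20) = 93
Clamp to [0, 100] → 93
= HSL(142°, 93%, 41%)


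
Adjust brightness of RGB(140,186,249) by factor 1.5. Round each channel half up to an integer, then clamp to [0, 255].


Multiply each channel by 1.5, round half up, clamp to [0, 255]
R: 140×1.5 = 210
G: 186×1.5 = 279 → clamp → 255
B: 249×1.5 = 373.5 → round → 374 → clamp → 255
= RGB(210, 255, 255)


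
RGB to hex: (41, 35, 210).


R = 41 → 29 (hex)
G = 35 → 23 (hex)
B = 210 → D2 (hex)
Hex = #2923D2


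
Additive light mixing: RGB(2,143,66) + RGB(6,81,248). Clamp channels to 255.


Additive: each channel = min(255, C₁+C₂)
R: 2+6 = 8 → 8
G: 143+81 = 224 → 224
B: 66+248 = 314 → 255
= RGB(8, 224, 255)


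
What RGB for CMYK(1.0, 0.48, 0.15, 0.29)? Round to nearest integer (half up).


R = 255 × (1-C) × (1-K) = 255 × 0.00 × 0.71 = 0
G = 255 × (1-M) × (1-K) = 255 × 0.52 × 0.71 = 94.146 → 94
B = 255 × (1-Y) × (1-K) = 255 × 0.85 × 0.71 = 153.8925 → 154
= RGB(0, 94, 154)


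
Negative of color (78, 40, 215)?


Invert: (255-R, 255-G, 255-B)
R: 255-78 = 177
G: 255-40 = 215
B: 255-215 = 40
= RGB(177, 215, 40)


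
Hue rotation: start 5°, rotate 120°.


New hue = (H + rotation) mod 360
New hue = (5 + 120) mod 360
= 125 mod 360
= 125°


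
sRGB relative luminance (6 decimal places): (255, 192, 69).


Linearize each channel (sRGB transfer function): c = v/255; c_lin = c/12.92 if c ≤ 0.04045, else ((c+0.055)/1.055)^2.4
  R: 255/255 ≈ 1.000000 > 0.04045 → ((1.000000+0.055)/1.055)^2.4 ≈ 1.000000
  G: 192/255 ≈ 0.752941 > 0.04045 → ((0.752941+0.055)/1.055)^2.4 ≈ 0.527115
  B: 69/255 ≈ 0.270588 > 0.04045 → ((0.270588+0.055)/1.055)^2.4 ≈ 0.059511
R_lin = 1.000000, G_lin = 0.527115, B_lin = 0.059511
L = 0.2126×R + 0.7152×G + 0.0722×B
L = 0.2126×1.000000 + 0.7152×0.527115 + 0.0722×0.059511
L ≈ 0.593889


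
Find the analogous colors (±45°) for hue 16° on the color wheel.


Base hue: 16°
Left analog: (16 - 45) mod 360 = 331°
Right analog: (16 + 45) mod 360 = 61°
Analogous hues = 331° and 61°


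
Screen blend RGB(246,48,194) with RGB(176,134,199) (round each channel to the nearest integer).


Screen: C = 255 - (255-A)×(255-B)/255, rounded to nearest integer
R: 255 - (255-246)×(255-176)/255 = 255 - 711/255 ≈ 255 - 2.788 = 252.212 → 252
G: 255 - (255-48)×(255-134)/255 = 255 - 25047/255 ≈ 255 - 98.224 = 156.776 → 157
B: 255 - (255-194)×(255-199)/255 = 255 - 3416/255 ≈ 255 - 13.396 = 241.604 → 242
= RGB(252, 157, 242)


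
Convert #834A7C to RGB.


83 → 131 (R)
4A → 74 (G)
7C → 124 (B)
= RGB(131, 74, 124)


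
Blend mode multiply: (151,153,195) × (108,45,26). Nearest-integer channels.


Multiply: C = A×B/255, rounded to nearest integer
R: 151×108/255 = 16308/255 ≈ 63.953 → 64
G: 153×45/255 = 6885/255 ≈ 27.000 → 27
B: 195×26/255 = 5070/255 ≈ 19.882 → 20
= RGB(64, 27, 20)


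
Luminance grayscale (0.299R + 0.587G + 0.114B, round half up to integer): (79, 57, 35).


Gray = 0.299×R + 0.587×G + 0.114×B
Gray = 0.299×79 + 0.587×57 + 0.114×35
Gray = 23.621 + 33.459 + 3.990
Gray = 61.070 → round half up → 61
Gray = 61


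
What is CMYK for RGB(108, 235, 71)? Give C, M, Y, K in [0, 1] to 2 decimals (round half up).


R'=108/255≈0.4235, G'=235/255≈0.9216, B'=71/255≈0.2784
K = 1 - max(R',G',B') = 1 - 235/255 = 20/255 = 0.07843… → 0.08
(1-R'-K)/(1-K) simplifies to (max-R)/max with max = 235:
C = (235-108)/235 = 127/235 = 0.54042… → 0.54
M = (235-235)/235 = 0/235 = 0 → 0.00
Y = (235-71)/235 = 164/235 = 0.69787… → 0.70
= CMYK(0.54, 0.00, 0.70, 0.08)


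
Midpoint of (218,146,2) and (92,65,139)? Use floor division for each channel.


Midpoint: each channel = ⌊(C₁+C₂)/2⌋
R: ⌊(218+92)/2⌋ = 155
G: ⌊(146+65)/2⌋ = 105
B: ⌊(2+139)/2⌋ = 70
= RGB(155, 105, 70)


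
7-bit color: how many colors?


Colors = 2^bits = 2^7
= 128 colors


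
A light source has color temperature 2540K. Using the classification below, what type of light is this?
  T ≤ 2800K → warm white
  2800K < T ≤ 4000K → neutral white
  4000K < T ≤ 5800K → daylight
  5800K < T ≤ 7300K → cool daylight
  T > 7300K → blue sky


Temperature: 2540K
2540K ≤ 2800K → warm white
Classification: warm white


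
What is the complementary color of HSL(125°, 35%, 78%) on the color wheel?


Complement = opposite side of color wheel = hue + 180°
H' = (125 + 180) mod 360 = 305°
S and L unchanged.
= HSL(305°, 35%, 78%)


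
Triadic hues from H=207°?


Triadic: equally spaced at 120° intervals
H1 = 207°
H2 = (207 + 120) mod 360 = 327°
H3 = (207 + 240) mod 360 = 87°
Triadic = 207°, 327°, 87°
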